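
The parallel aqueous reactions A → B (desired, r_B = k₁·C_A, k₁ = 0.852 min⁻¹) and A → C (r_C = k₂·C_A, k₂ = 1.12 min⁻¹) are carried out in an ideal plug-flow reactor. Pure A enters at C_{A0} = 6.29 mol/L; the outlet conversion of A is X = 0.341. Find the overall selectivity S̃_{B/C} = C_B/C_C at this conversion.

0.761

C_A = C_{A0}(1−X) = 4.145 mol/L.
Both paths are first order in A, so the instantaneous fraction to B is constant: dC_B/d(−C_A) = k₁/(k₁+k₂) = 0.4320.
C_B = 0.4320·(C_{A0}−C_A) = 0.4320×2.145 = 0.927 mol/L.
C_C = (C_{A0}−C_A)−C_B = 1.218 mol/L; S̃_{B/C} = 0.9267/1.218 = 0.761.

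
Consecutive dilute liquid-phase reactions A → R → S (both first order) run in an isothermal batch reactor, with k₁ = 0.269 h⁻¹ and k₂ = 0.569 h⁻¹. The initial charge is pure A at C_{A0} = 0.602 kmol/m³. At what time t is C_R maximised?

2.50 h

The intermediate peaks when r₁ = r₂, i.e. k₁e^(−k₁t) = k₂e^(−k₂t), giving t_opt = ln(k₂/k₁)/(k₂−k₁).
= ln(0.569/0.269)/(0.569−0.269) = ln(2.115)/0.3000 = 0.7492/0.3000 = 2.50 h.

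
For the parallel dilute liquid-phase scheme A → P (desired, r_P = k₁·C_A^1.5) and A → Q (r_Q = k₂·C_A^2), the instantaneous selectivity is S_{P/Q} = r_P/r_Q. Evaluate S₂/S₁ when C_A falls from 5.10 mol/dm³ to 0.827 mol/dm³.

2.48

S_{P/Q} = (k₁/k₂)·C_A^-0.5, so S₂/S₁ = (C_{A,2}/C_{A,1})^-0.5.
= (0.827/5.10)^(-0.5) = (0.1622)^(-0.5) = 2.48.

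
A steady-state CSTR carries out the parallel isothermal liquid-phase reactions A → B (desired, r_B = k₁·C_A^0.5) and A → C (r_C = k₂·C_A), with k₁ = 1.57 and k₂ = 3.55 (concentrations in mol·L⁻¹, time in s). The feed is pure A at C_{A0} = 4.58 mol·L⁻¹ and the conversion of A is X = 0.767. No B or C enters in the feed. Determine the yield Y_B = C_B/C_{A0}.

0.230

Exit C_A = C_{A0}(1−X) = 4.58×0.233 = 1.067 mol·L⁻¹.
A CSTR operates uniformly at the exit composition, giving r_B = 1.622 and r_C = 3.788 (each k·C_A^n at C_A = 1.067).
Fraction of consumed A going to B: r_B/(r_B+r_C) = 0.2998.
C_B = 0.2998·C_{A0}·X = 0.2998×4.58×0.767 = 1.05 mol·L⁻¹; Y_B = C_B/C_{A0} = 0.230.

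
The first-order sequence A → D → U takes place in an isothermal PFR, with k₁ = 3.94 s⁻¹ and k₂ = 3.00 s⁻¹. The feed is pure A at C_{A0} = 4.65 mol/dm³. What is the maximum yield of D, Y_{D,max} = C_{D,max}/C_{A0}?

For a first-order series the maximum intermediate yield is C_{D,max}/C_{A0} = (k₁/k₂)^[k₂/(k₂−k₁)].
= (3.94/3.00)^(3.00/(3.00−3.94)) = (1.313)^(-3.191) = 0.4190.

0.419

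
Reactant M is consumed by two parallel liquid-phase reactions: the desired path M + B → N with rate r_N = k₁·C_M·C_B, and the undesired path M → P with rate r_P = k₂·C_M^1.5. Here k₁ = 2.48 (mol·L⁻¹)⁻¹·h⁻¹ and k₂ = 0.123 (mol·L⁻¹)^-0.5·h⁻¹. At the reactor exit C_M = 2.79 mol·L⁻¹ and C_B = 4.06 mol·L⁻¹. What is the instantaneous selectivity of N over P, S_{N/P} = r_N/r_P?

49.0

S_{N/P} = r_N/r_P = (k₁·C_M·C_B)/(k₂·C_M^1.5) = (k₁/k₂)·C_M^-0.5·C_B.
= (2.48×2.790×4.060) / (0.123×2.790^1.5) = 28.09/0.5732 = 49.0.
The undesired path is higher order in M, so low C_M (CSTR or dilute feed) favours N.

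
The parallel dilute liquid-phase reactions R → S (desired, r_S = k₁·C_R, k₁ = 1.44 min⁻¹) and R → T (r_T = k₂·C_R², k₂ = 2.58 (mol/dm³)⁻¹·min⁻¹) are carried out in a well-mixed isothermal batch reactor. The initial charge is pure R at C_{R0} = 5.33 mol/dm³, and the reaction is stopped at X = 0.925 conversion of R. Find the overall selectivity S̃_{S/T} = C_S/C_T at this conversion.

C_R = C_{R0}(1−X) = 0.3997 mol/dm³.
Along a PFR/batch, dC_S/dC_R = −r_S/(r_S+r_T) = −k₁/(k₁+k₂·C_R).
Integrating from C_{R0} to C_R: C_S = (1.44/2.58)·ln[(1.44+2.58·5.33)/(1.44+2.58·0.400)] = 0.5581·ln(15.19/2.471) = 1.014 mol/dm³.
C_T = (C_{R0}−C_R)−C_S = 3.917 mol/dm³; S̃_{S/T} = 1.014/3.917 = 0.259.

0.259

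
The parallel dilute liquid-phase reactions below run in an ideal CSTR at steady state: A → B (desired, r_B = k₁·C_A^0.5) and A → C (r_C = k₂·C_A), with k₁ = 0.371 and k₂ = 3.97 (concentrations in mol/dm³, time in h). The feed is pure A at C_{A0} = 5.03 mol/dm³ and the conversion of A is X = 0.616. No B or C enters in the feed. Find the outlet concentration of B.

0.195 mol/dm³

Exit C_A = C_{A0}(1−X) = 5.03×0.384 = 1.932 mol/dm³.
In a CSTR the entire volume is at exit conditions, so r_B = 0.371×1.932^0.5 = 0.5156 and r_C = 3.97×1.932 = 7.668.
Fraction of consumed A going to B: r_B/(r_B+r_C) = 0.06300.
C_B = 0.06300·C_{A0}·X = 0.06300×5.03×0.616 = 0.195 mol/dm³.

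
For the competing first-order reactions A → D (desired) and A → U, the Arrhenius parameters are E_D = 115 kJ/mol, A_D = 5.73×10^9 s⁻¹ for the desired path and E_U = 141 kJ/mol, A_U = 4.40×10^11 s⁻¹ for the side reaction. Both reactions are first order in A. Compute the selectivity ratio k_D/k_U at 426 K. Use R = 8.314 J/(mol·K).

Since both paths have the same order in A, the concentration cancels and S_{D/U} = k_D/k_U = (A_D/A_U)·exp[(E_U−E_D)/(RT)].
(E_U−E_D)/(RT) = (141−115)×10³/(8.314×426) = 26000/3542 = 7.341.
k_D/k_U = (5.73×10^9/4.40×10^11)·exp(7.341) = 0.01302 × 1542 = 20.1.
Since E_D < E_U, lowering the temperature improves selectivity toward D.

20.1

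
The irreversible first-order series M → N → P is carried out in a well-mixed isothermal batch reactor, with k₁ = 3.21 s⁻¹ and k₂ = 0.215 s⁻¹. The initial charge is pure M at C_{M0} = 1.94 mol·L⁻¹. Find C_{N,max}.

1.60 mol·L⁻¹

For a first-order series the maximum intermediate yield is C_{N,max}/C_{M0} = (k₁/k₂)^[k₂/(k₂−k₁)].
= (3.21/0.215)^(0.215/(0.215−3.21)) = (14.93)^(-0.07179) = 0.8236.
C_{N,max} = 0.8236×1.94 = 1.60 mol·L⁻¹.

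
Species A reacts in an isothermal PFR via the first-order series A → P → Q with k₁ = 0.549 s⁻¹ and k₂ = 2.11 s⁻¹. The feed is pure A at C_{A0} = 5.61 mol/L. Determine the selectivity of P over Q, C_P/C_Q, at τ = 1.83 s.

For first-order series with pure A initially, C_P(τ) = k₁C_{A0}/(k₂−k₁)·(e^(−k₁τ) − e^(−k₂τ)).
e^(−k₁τ) = e^(−0.549×1.83) = e^(−1.005) = 0.3662; e^(−k₂τ) = e^(−3.861) = 0.02104.
C_P = 0.549×5.61/(2.11−0.549) × (0.3662−0.02104) = 1.973×0.3451 = 0.6809 mol/L.
C_A = C_{A0}e^(−k₁τ) = 2.054 mol/L, so C_Q = C_{A0}−C_A−C_P = 2.875 mol/L; C_P/C_Q = 0.237.

0.237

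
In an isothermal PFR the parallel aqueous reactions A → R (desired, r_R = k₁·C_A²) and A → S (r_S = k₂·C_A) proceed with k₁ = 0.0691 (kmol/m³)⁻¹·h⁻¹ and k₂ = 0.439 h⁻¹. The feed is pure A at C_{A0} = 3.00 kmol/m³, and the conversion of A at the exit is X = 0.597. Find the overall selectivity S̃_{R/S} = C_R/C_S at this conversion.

0.326

C_A = C_{A0}(1−X) = 1.209 kmol/m³.
Along a PFR/batch, dC_S/dC_A = −r_S/(r_R+r_S) = −k₂/(k₂+k₁·C_A).
Integrating from C_{A0} to C_A: C_S = (0.439/0.0691)·ln[(0.439+0.0691·3.00)/(0.439+0.0691·1.21)] = 6.353·ln(0.6463/0.5225) = 1.350 kmol/m³.
Then C_R = (C_{A0}−C_A) − C_S = 1.791 − 1.350 = 0.4406 kmol/m³.
S̃_{R/S} = C_R/C_S = 0.4406/1.350 = 0.326.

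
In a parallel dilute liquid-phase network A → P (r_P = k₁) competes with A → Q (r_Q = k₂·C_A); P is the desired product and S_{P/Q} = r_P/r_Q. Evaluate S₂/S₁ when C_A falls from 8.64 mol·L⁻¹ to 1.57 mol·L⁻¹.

S_{P/Q} = (k₁/k₂)·C_A⁻¹, so S₂/S₁ = (C_{A,2}/C_{A,1})⁻¹.
= 8.64/1.57 = 5.50.

5.50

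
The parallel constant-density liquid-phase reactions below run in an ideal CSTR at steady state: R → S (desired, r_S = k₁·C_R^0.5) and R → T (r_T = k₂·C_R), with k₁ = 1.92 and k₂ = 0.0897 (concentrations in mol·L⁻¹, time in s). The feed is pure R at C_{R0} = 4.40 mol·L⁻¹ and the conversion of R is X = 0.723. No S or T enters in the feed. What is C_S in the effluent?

3.03 mol·L⁻¹

Exit C_R = C_{R0}(1−X) = 4.40×0.277 = 1.219 mol·L⁻¹.
In a CSTR the entire volume is at exit conditions, so r_S = 1.92×1.219^0.5 = 2.120 and r_T = 0.0897×1.219 = 0.1093.
Fraction of consumed R going to S: r_S/(r_S+r_T) = 0.9510.
C_S = 0.9510·C_{R0}·X = 0.9510×4.40×0.723 = 3.03 mol·L⁻¹.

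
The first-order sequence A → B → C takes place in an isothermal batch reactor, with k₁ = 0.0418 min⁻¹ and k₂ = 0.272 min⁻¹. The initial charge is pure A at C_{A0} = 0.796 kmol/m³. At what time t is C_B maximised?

8.14 min

The intermediate peaks when r₁ = r₂, i.e. k₁e^(−k₁t) = k₂e^(−k₂t), giving t_opt = ln(k₂/k₁)/(k₂−k₁).
= ln(0.272/0.0418)/(0.272−0.0418) = ln(6.507)/0.2302 = 1.873/0.2302 = 8.14 min.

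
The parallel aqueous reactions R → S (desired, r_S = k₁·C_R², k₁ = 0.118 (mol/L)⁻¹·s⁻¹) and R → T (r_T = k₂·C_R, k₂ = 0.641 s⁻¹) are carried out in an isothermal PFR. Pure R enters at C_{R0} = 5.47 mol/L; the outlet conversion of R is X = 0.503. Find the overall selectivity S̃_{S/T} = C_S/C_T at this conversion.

C_R = C_{R0}(1−X) = 2.719 mol/L.
Along a PFR/batch, dC_T/dC_R = −r_T/(r_S+r_T) = −k₂/(k₂+k₁·C_R).
Integrating from C_{R0} to C_R: C_T = (0.641/0.118)·ln[(0.641+0.118·5.47)/(0.641+0.118·2.72)] = 5.432·ln(1.286/0.9618) = 1.580 mol/L.
Then C_S = (C_{R0}−C_R) − C_T = 2.751 − 1.580 = 1.171 mol/L.
S̃_{S/T} = C_S/C_T = 1.171/1.580 = 0.741.

0.741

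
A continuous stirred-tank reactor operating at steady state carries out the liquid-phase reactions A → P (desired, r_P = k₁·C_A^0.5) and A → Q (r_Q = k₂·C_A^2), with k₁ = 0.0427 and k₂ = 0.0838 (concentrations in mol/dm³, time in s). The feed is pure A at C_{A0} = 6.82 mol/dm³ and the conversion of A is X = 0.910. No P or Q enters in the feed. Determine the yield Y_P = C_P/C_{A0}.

Exit C_A = C_{A0}(1−X) = 6.82×0.0900 = 0.6138 mol/dm³.
Rates in a CSTR are evaluated at the outlet concentration: r_P = 0.0427×0.6138^0.5 = 0.03345, r_Q = 0.0838×0.6138^2 = 0.03157.
Fraction of consumed A going to P: r_P/(r_P+r_Q) = 0.5145.
C_P = 0.5145·C_{A0}·X = 0.5145×6.82×0.910 = 3.19 mol/dm³; Y_P = C_P/C_{A0} = 0.468.

0.468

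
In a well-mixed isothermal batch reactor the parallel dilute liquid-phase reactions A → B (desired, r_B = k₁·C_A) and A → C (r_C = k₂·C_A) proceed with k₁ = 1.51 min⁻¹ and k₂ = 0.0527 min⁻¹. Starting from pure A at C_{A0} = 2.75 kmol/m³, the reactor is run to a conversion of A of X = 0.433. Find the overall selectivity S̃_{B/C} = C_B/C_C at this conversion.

C_A = C_{A0}(1−X) = 1.559 kmol/m³.
Both paths are first order in A, so the instantaneous fraction to B is constant: dC_B/d(−C_A) = k₁/(k₁+k₂) = 0.9663.
C_B = 0.9663·(C_{A0}−C_A) = 0.9663×1.191 = 1.15 kmol/m³.
C_C = (C_{A0}−C_A)−C_B = 0.04016 kmol/m³; S̃_{B/C} = 1.151/0.04016 = 28.7.

28.7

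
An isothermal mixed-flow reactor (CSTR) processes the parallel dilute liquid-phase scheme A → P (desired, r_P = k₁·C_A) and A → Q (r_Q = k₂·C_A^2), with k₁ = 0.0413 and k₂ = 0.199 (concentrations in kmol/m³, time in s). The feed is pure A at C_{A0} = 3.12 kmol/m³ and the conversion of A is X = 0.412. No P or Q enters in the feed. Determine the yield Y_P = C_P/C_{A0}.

0.0419

Exit C_A = C_{A0}(1−X) = 3.12×0.588 = 1.835 kmol/m³.
Rates in a CSTR are evaluated at the outlet concentration: r_P = 0.0413×1.835 = 0.07577, r_Q = 0.199×1.835^2 = 0.6698.
Fraction of consumed A going to P: r_P/(r_P+r_Q) = 0.1016.
C_P = 0.1016·C_{A0}·X = 0.1016×3.12×0.412 = 0.131 kmol/m³; Y_P = C_P/C_{A0} = 0.0419.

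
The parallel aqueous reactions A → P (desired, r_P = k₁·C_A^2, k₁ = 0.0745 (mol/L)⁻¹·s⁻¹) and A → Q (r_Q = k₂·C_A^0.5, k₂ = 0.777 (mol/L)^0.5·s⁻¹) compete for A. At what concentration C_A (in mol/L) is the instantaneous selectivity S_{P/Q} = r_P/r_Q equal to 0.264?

S_{P/Q} = (k₁/k₂)·C_A^1.5 ⇒ C_A = (S·k₂/k₁)^(1/1.5).
= (0.264×0.777/0.0745)^(0.6667) = (2.753)^(0.6667) = 1.96 mol/L.

1.96 mol/L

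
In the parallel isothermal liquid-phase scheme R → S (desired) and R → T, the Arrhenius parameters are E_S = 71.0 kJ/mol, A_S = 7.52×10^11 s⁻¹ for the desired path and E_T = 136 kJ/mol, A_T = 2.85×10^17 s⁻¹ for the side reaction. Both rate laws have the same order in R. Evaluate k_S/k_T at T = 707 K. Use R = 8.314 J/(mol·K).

0.167

With equal orders, S_{S/T} = k_S/k_T = (A_S/A_T)·exp[(E_T−E_S)/(RT)].
(E_T−E_S)/(RT) = (136−71.0)×10³/(8.314×707) = 65000/5878 = 11.06.
k_S/k_T = (7.52×10^11/2.85×10^17)·exp(11.06) = 2.639×10^-6 × 63461 = 0.167.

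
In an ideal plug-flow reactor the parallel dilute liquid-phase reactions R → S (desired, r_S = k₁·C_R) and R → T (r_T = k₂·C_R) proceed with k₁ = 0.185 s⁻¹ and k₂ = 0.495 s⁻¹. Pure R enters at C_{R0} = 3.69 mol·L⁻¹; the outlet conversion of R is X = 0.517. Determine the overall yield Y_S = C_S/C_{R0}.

C_R = C_{R0}(1−X) = 1.782 mol·L⁻¹.
Both paths are first order in R, so the instantaneous fraction to S is constant: dC_S/d(−C_R) = k₁/(k₁+k₂) = 0.2721.
C_S = 0.2721·(C_{R0}−C_R) = 0.2721×1.908 = 0.519 mol·L⁻¹.
Y_S = C_S/C_{R0} = 0.5190/3.69 = 0.141.

0.141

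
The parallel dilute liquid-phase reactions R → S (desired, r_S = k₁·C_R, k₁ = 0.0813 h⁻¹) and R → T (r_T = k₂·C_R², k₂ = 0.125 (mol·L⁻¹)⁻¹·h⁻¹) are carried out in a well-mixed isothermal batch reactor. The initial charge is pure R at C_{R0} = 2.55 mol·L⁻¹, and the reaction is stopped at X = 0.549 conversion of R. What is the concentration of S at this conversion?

C_R = C_{R0}(1−X) = 1.150 mol·L⁻¹.
Along a PFR/batch, dC_S/dC_R = −r_S/(r_S+r_T) = −k₁/(k₁+k₂·C_R).
Integrating from C_{R0} to C_R: C_S = (0.0813/0.125)·ln[(0.0813+0.125·2.55)/(0.0813+0.125·1.15)] = 0.6504·ln(0.4000/0.2251) = 0.3741 mol·L⁻¹.

0.374 mol·L⁻¹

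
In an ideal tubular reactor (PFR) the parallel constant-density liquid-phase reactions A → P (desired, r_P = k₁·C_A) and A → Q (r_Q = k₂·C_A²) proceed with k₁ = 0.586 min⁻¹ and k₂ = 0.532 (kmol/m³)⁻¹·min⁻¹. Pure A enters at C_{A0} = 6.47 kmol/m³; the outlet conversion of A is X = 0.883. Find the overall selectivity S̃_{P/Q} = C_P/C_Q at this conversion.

0.371

C_A = C_{A0}(1−X) = 0.7570 kmol/m³.
Along a PFR/batch, dC_P/dC_A = −r_P/(r_P+r_Q) = −k₁/(k₁+k₂·C_A).
Integrating from C_{A0} to C_A: C_P = (0.586/0.532)·ln[(0.586+0.532·6.47)/(0.586+0.532·0.757)] = 1.102·ln(4.028/0.9887) = 1.547 kmol/m³.
C_Q = (C_{A0}−C_A)−C_P = 4.166 kmol/m³; S̃_{P/Q} = 1.547/4.166 = 0.371.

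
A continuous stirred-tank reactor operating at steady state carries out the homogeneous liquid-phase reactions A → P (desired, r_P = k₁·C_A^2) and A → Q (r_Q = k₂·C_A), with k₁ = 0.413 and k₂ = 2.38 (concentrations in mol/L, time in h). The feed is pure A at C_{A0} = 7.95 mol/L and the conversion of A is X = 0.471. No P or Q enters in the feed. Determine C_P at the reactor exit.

1.58 mol/L

Exit C_A = C_{A0}(1−X) = 7.95×0.529 = 4.206 mol/L.
A CSTR operates uniformly at the exit composition, giving r_P = 7.305 and r_Q = 10.01 (each k·C_A^n at C_A = 4.206).
Fraction of consumed A going to P: r_P/(r_P+r_Q) = 0.4219.
C_P = 0.4219·C_{A0}·X = 0.4219×7.95×0.471 = 1.58 mol/L.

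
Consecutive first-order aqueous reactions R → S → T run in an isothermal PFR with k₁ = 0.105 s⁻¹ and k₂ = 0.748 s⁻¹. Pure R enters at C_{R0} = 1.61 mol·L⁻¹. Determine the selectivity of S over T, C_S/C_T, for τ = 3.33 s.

For first-order series with pure R initially, C_S(τ) = k₁C_{R0}/(k₂−k₁)·(e^(−k₁τ) − e^(−k₂τ)).
e^(−k₁τ) = e^(−0.105×3.33) = e^(−0.3497) = 0.7049; e^(−k₂τ) = e^(−2.491) = 0.08284.
C_S = 0.105×1.61/(0.748−0.105) × (0.7049−0.08284) = 0.2629×0.6221 = 0.1636 mol·L⁻¹.
C_R = C_{R0}e^(−k₁τ) = 1.135 mol·L⁻¹, so C_T = C_{R0}−C_R−C_S = 0.3115 mol·L⁻¹; C_S/C_T = 0.525.

0.525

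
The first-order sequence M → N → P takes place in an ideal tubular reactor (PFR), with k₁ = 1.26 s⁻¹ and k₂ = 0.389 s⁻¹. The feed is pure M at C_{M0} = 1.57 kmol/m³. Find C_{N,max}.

Evaluating C_N at τ_opt = ln(k₂/k₁)/(k₂−k₁) gives C_{N,max}/C_{M0} = (k₁/k₂)^[k₂/(k₂−k₁)].
= (1.26/0.389)^(0.389/(0.389−1.26)) = (3.239)^(-0.4466) = 0.5916.
C_{N,max} = 0.5916×1.57 = 0.929 kmol/m³.

0.929 kmol/m³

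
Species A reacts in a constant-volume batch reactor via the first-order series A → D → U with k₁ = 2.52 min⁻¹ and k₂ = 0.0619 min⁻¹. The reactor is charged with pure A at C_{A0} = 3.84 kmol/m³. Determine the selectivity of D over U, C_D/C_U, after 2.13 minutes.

The intermediate concentration in a first-order A→B→C sequence is C_D = k₁C_{A0}(e^(−k₁t) − e^(−k₂t))/(k₂−k₁).
e^(−k₁t) = e^(−2.52×2.13) = e^(−5.368) = 0.004665; e^(−k₂t) = e^(−0.1318) = 0.8765.
C_D = 2.52×3.84/(0.0619−2.52) × (0.004665−0.8765) = (-3.937)×(-0.8718) = 3.432 kmol/m³.
C_A = C_{A0}e^(−k₁t) = 0.01791 kmol/m³, so C_U = C_{A0}−C_A−C_D = 0.3900 kmol/m³; C_D/C_U = 8.80.

8.80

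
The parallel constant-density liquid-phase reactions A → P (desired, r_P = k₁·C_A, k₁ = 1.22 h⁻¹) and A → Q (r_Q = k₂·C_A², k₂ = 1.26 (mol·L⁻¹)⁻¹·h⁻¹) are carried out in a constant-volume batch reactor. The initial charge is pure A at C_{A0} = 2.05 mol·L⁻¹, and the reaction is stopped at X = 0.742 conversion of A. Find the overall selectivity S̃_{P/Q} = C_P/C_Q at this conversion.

C_A = C_{A0}(1−X) = 0.5289 mol·L⁻¹.
Along a PFR/batch, dC_P/dC_A = −r_P/(r_P+r_Q) = −k₁/(k₁+k₂·C_A).
Integrating from C_{A0} to C_A: C_P = (1.22/1.26)·ln[(1.22+1.26·2.05)/(1.22+1.26·0.529)] = 0.9683·ln(3.803/1.886) = 0.6789 mol·L⁻¹.
C_Q = (C_{A0}−C_A)−C_P = 0.8422 mol·L⁻¹; S̃_{P/Q} = 0.6789/0.8422 = 0.806.

0.806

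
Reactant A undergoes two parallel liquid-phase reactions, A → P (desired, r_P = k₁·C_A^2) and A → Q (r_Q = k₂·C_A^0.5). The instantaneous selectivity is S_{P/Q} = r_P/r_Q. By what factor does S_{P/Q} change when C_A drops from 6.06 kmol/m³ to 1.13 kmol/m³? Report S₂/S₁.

0.0805

S_{P/Q} = (k₁/k₂)·C_A^1.5, so S₂/S₁ = (C_{A,2}/C_{A,1})^1.5.
= (1.13/6.06)^1.5 = (0.1865)^1.5 = 0.0805.
Selectivity toward P falls as C_A falls — high-concentration operation is favoured.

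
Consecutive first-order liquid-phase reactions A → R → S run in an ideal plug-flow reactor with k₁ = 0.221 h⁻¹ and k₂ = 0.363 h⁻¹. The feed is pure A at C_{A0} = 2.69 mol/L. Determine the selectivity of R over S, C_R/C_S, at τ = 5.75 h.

For first-order series with pure A initially, C_R(τ) = k₁C_{A0}/(k₂−k₁)·(e^(−k₁τ) − e^(−k₂τ)).
e^(−k₁τ) = e^(−0.221×5.75) = e^(−1.271) = 0.2806; e^(−k₂τ) = e^(−2.087) = 0.1240.
C_R = 0.221×2.69/(0.363−0.221) × (0.2806−0.1240) = 4.187×0.1566 = 0.6556 mol/L.
C_A = C_{A0}e^(−k₁τ) = 0.7549 mol/L, so C_S = C_{A0}−C_A−C_R = 1.280 mol/L; C_R/C_S = 0.512.

0.512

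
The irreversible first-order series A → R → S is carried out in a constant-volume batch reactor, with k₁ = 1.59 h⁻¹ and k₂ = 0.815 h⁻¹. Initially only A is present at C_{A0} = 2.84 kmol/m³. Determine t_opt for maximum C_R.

Setting dC_R/dt = 0 gives t_opt = ln(k₂/k₁)/(k₂−k₁).
= ln(0.815/1.59)/(0.815−1.59) = ln(0.5126)/-0.7750 = -0.6683/-0.7750 = 0.862 h.

0.862 h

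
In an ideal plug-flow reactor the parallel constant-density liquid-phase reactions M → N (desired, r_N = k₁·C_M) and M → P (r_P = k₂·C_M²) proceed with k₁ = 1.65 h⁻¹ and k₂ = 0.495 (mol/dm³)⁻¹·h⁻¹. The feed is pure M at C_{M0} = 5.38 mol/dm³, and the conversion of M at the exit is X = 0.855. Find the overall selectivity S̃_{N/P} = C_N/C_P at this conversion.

1.19

C_M = C_{M0}(1−X) = 0.7801 mol/dm³.
Along a PFR/batch, dC_N/dC_M = −r_N/(r_N+r_P) = −k₁/(k₁+k₂·C_M).
Integrating from C_{M0} to C_M: C_N = (1.65/0.495)·ln[(1.65+0.495·5.38)/(1.65+0.495·0.780)] = 3.333·ln(4.313/2.036) = 2.502 mol/dm³.
C_P = (C_{M0}−C_M)−C_N = 2.098 mol/dm³; S̃_{N/P} = 2.502/2.098 = 1.19.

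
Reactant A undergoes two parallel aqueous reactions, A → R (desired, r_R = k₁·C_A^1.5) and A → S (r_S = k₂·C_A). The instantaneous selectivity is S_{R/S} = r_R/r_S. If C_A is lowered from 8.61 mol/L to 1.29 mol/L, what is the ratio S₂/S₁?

0.387

S_{R/S} = (k₁/k₂)·C_A^0.5, so S₂/S₁ = (C_{A,2}/C_{A,1})^0.5.
= (1.29/8.61)^0.5 = (0.1498)^0.5 = 0.387.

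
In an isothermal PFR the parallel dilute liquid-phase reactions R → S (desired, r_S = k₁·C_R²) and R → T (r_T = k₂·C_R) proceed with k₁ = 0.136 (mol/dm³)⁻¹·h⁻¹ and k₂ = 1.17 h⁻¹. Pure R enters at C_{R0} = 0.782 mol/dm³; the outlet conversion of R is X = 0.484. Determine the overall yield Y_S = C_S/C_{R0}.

C_R = C_{R0}(1−X) = 0.4035 mol/dm³.
Along a PFR/batch, dC_T/dC_R = −r_T/(r_S+r_T) = −k₂/(k₂+k₁·C_R).
Integrating from C_{R0} to C_R: C_T = (1.17/0.136)·ln[(1.17+0.136·0.782)/(1.17+0.136·0.404)] = 8.603·ln(1.276/1.225) = 0.3541 mol/dm³.
Then C_S = (C_{R0}−C_R) − C_T = 0.3785 − 0.3541 = 0.02435 mol/dm³.
Y_S = C_S/C_{R0} = 0.02435/0.782 = 0.0311.

0.0311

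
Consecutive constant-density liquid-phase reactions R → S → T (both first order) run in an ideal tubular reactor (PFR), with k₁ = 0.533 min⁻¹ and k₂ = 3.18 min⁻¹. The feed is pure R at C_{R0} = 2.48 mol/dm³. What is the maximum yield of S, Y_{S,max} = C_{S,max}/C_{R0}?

At the optimum, C_{S,max}/C_{R0} = (k₁/k₂)^[k₂/(k₂−k₁)].
= (0.533/3.18)^(3.18/(3.18−0.533)) = (0.1676)^(1.201) = 0.1170.

0.117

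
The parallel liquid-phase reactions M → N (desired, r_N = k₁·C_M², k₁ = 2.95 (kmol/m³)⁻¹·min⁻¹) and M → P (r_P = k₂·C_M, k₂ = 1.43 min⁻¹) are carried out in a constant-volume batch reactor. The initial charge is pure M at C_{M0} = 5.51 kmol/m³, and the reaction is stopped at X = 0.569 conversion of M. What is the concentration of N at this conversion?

C_M = C_{M0}(1−X) = 2.375 kmol/m³.
Along a PFR/batch, dC_P/dC_M = −r_P/(r_N+r_P) = −k₂/(k₂+k₁·C_M).
Integrating from C_{M0} to C_M: C_P = (1.43/2.95)·ln[(1.43+2.95·5.51)/(1.43+2.95·2.37)] = 0.4847·ln(17.68/8.436) = 0.3588 kmol/m³.
Then C_N = (C_{M0}−C_M) − C_P = 3.135 − 0.3588 = 2.776 kmol/m³.

2.78 kmol/m³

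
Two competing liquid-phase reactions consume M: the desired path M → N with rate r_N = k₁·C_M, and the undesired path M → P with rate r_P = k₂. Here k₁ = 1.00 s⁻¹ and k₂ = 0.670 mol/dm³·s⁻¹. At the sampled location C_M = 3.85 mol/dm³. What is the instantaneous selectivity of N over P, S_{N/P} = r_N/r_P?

5.75

S_{N/P} = r_N/r_P = (k₁·C_M)/(k₂) = (k₁/k₂)·C_M.
= (1.00×3.850) / (0.670) = 3.850/0.6700 = 5.75.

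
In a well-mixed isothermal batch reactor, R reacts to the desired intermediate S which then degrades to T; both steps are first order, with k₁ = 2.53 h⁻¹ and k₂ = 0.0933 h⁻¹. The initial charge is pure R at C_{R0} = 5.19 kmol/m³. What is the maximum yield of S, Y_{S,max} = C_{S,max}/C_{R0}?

0.881

At the optimum, C_{S,max}/C_{R0} = (k₁/k₂)^[k₂/(k₂−k₁)].
= (2.53/0.0933)^(0.0933/(0.0933−2.53)) = (27.12)^(-0.03829) = 0.8813.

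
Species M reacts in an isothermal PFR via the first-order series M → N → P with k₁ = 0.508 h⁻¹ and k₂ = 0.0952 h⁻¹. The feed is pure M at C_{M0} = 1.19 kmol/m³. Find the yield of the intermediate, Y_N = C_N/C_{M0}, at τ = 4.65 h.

0.675

The intermediate concentration in a first-order A→B→C sequence is C_N = k₁C_{M0}(e^(−k₁τ) − e^(−k₂τ))/(k₂−k₁).
e^(−k₁τ) = e^(−0.508×4.65) = e^(−2.362) = 0.09421; e^(−k₂τ) = e^(−0.4427) = 0.6423.
C_N = 0.508×1.19/(0.0952−0.508) × (0.09421−0.6423) = (-1.464)×(-0.5481) = 0.8027 kmol/m³.
Y_N = C_N/C_{M0} = 0.8027/1.19 = 0.675.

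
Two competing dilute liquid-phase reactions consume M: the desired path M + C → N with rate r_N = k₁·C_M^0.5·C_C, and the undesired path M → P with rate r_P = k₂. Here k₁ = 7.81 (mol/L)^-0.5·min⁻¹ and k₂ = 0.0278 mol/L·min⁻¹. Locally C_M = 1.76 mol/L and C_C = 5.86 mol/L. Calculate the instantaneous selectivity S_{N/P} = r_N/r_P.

2184

S_{N/P} = r_N/r_P = (k₁·C_M^0.5·C_C)/(k₂) = (k₁/k₂)·C_M^0.5·C_C.
= (7.81×1.760^0.5×5.860) / (0.0278) = 60.72/0.02780 = 2184.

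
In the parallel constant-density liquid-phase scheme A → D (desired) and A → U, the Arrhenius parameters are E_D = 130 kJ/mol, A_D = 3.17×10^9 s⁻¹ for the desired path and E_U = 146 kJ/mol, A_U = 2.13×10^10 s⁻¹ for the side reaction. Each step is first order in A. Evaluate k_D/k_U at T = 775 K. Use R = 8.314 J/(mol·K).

Since both paths have the same order in A, the concentration cancels and S_{D/U} = k_D/k_U = (A_D/A_U)·exp[(E_U−E_D)/(RT)].
(E_U−E_D)/(RT) = (146−130)×10³/(8.314×775) = 16000/6443 = 2.483.
k_D/k_U = (3.17×10^9/2.13×10^10)·exp(2.483) = 0.1488 × 11.98 = 1.78.

1.78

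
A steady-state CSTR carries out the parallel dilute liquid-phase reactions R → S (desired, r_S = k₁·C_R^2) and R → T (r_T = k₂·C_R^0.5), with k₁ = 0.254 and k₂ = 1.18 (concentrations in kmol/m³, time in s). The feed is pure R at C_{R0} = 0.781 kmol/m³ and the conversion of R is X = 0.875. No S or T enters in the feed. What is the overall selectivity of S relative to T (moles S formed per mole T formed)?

Exit C_R = C_{R0}(1−X) = 0.781×0.125 = 0.09763 kmol/m³.
A CSTR operates uniformly at the exit composition, giving r_S = 0.002421 and r_T = 0.3687 (each k·C_R^n at C_R = 0.09763).
Overall selectivity = C_S/C_T = r_Sτ/(r_Tτ) = r_S/r_T = 0.00657.

0.00657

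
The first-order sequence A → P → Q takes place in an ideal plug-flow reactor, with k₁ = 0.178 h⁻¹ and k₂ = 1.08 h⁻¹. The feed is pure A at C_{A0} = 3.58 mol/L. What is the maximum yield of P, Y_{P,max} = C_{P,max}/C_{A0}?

0.115

At the optimum, C_{P,max}/C_{A0} = (k₁/k₂)^[k₂/(k₂−k₁)].
= (0.178/1.08)^(1.08/(1.08−0.178)) = (0.1648)^(1.197) = 0.1155.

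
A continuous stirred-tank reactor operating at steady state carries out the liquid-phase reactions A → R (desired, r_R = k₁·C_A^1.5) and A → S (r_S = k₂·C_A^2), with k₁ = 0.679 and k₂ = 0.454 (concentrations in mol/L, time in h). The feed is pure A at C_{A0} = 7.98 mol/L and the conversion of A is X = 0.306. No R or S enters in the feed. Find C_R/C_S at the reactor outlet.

0.636

Exit C_A = C_{A0}(1−X) = 7.98×0.694 = 5.538 mol/L.
In a CSTR the entire volume is at exit conditions, so r_R = 0.679×5.538^1.5 = 8.849 and r_S = 0.454×5.538^2 = 13.92.
Overall selectivity = C_R/C_S = r_Rτ/(r_Sτ) = r_R/r_S = 0.636.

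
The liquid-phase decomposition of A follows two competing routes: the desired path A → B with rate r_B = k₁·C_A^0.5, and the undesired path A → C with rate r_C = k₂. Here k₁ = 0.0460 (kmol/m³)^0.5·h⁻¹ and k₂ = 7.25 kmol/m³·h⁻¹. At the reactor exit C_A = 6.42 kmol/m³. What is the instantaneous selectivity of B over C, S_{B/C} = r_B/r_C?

S_{B/C} = r_B/r_C = (k₁·C_A^0.5)/(k₂) = (k₁/k₂)·C_A^0.5.
= (0.0460×6.420^0.5) / (7.25) = 0.1166/7.250 = 0.0161.

0.0161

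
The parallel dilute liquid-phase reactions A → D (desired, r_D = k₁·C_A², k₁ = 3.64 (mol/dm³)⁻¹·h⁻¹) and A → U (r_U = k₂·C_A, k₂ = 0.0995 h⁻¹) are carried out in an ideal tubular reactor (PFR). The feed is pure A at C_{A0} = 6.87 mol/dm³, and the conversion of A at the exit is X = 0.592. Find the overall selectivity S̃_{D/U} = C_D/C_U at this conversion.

166

C_A = C_{A0}(1−X) = 2.803 mol/dm³.
Along a PFR/batch, dC_U/dC_A = −r_U/(r_D+r_U) = −k₂/(k₂+k₁·C_A).
Integrating from C_{A0} to C_A: C_U = (0.0995/3.64)·ln[(0.0995+3.64·6.87)/(0.0995+3.64·2.80)] = 0.02734·ln(25.11/10.30) = 0.02435 mol/dm³.
Then C_D = (C_{A0}−C_A) − C_U = 4.067 − 0.02435 = 4.043 mol/dm³.
S̃_{D/U} = C_D/C_U = 4.043/0.02435 = 166.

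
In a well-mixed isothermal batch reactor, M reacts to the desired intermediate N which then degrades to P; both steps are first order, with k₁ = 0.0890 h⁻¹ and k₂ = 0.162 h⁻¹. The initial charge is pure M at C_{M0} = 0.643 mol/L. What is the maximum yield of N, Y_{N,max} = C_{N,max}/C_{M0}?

0.265

For a first-order series the maximum intermediate yield is C_{N,max}/C_{M0} = (k₁/k₂)^[k₂/(k₂−k₁)].
= (0.0890/0.162)^(0.162/(0.162−0.0890)) = (0.5494)^(2.219) = 0.2647.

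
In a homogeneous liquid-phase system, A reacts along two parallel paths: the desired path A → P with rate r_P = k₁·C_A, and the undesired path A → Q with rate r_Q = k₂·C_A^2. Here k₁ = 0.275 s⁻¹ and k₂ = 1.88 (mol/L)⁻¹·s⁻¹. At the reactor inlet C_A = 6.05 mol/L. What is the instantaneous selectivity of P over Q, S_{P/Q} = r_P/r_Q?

S_{P/Q} = r_P/r_Q = (k₁·C_A)/(k₂·C_A^2) = (k₁/k₂)·C_A⁻¹.
= (0.275×6.050) / (1.88×6.050^2) = 1.664/68.81 = 0.0242.
The undesired path is higher order in A, so low C_A (CSTR or dilute feed) favours P.

0.0242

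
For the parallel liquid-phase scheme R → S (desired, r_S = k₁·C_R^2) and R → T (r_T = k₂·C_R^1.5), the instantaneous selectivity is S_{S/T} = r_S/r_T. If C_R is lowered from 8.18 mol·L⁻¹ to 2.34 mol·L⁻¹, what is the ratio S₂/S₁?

0.535

S_{S/T} = (k₁/k₂)·C_R^0.5, so S₂/S₁ = (C_{R,2}/C_{R,1})^0.5.
= (2.34/8.18)^0.5 = (0.2861)^0.5 = 0.535.
Selectivity toward S falls as C_R falls — high-concentration operation is favoured.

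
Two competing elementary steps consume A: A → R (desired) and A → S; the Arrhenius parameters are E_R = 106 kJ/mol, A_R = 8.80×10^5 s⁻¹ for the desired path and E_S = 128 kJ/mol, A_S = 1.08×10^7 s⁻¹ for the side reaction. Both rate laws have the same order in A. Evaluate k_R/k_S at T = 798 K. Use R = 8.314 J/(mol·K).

2.24

With equal orders, S_{R/S} = k_R/k_S = (A_R/A_S)·exp[(E_S−E_R)/(RT)].
(E_S−E_R)/(RT) = (128−106)×10³/(8.314×798) = 22000/6635 = 3.316.
k_R/k_S = (8.80×10^5/1.08×10^7)·exp(3.316) = 0.08148 × 27.55 = 2.24.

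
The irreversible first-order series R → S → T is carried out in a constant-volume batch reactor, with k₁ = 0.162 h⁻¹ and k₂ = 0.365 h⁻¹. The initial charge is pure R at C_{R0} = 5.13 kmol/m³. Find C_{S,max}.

For a first-order series the maximum intermediate yield is C_{S,max}/C_{R0} = (k₁/k₂)^[k₂/(k₂−k₁)].
= (0.162/0.365)^(0.365/(0.365−0.162)) = (0.4438)^(1.798) = 0.2321.
C_{S,max} = 0.2321×5.13 = 1.19 kmol/m³.

1.19 kmol/m³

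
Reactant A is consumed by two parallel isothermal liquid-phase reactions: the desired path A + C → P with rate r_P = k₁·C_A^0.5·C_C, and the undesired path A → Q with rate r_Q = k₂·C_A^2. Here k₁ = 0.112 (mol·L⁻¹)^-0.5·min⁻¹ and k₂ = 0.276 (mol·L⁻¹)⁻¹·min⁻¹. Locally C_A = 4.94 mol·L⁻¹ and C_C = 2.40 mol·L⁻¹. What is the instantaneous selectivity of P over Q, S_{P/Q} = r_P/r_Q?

0.0887

S_{P/Q} = r_P/r_Q = (k₁·C_A^0.5·C_C)/(k₂·C_A^2) = (k₁/k₂)·C_A^-1.5·C_C.
= (0.112×4.940^0.5×2.400) / (0.276×4.940^2) = 0.5974/6.735 = 0.0887.
The undesired path is higher order in A, so low C_A (CSTR or dilute feed) favours P.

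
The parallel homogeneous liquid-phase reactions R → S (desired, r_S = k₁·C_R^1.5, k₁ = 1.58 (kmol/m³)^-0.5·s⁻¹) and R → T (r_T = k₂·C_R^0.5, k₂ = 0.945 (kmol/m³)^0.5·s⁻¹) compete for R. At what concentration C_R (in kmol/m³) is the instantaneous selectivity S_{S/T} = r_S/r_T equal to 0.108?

S_{S/T} = (k₁/k₂)·C_R ⇒ C_R = S·k₂/k₁.
= 0.108×0.945/1.58 = 0.0646 kmol/m³.

0.0646 kmol/m³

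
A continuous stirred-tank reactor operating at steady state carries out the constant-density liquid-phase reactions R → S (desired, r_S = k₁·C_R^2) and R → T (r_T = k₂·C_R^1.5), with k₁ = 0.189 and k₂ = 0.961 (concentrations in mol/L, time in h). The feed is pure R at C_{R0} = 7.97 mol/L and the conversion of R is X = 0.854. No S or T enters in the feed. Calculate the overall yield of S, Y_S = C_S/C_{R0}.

0.149

Exit C_R = C_{R0}(1−X) = 7.97×0.146 = 1.164 mol/L.
Rates in a CSTR are evaluated at the outlet concentration: r_S = 0.189×1.164^2 = 0.2559, r_T = 0.961×1.164^1.5 = 1.206.
Fraction of consumed R going to S: r_S/(r_S+r_T) = 0.1750.
C_S = 0.1750·C_{R0}·X = 0.1750×7.97×0.854 = 1.19 mol/L; Y_S = C_S/C_{R0} = 0.149.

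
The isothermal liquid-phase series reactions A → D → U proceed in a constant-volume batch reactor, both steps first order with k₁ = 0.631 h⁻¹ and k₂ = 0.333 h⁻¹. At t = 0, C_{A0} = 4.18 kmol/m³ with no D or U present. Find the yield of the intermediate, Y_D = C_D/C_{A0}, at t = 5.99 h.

0.240

Solving the coupled first-order balances gives C_D(t) = [k₁/(k₂−k₁)]·C_{A0}·(e^(−k₁t) − e^(−k₂t)).
e^(−k₁t) = e^(−0.631×5.99) = e^(−3.780) = 0.02283; e^(−k₂t) = e^(−1.995) = 0.1361.
C_D = 0.631×4.18/(0.333−0.631) × (0.02283−0.1361) = (-8.851)×(-0.1132) = 1.002 kmol/m³.
Y_D = C_D/C_{A0} = 1.002/4.18 = 0.240.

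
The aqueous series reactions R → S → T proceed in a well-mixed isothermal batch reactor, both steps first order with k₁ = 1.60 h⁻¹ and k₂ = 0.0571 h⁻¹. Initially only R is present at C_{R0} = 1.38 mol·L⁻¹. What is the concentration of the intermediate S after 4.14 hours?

1.13 mol·L⁻¹

Solving the coupled first-order balances gives C_S(t) = [k₁/(k₂−k₁)]·C_{R0}·(e^(−k₁t) − e^(−k₂t)).
e^(−k₁t) = e^(−1.60×4.14) = e^(−6.624) = 0.001328; e^(−k₂t) = e^(−0.2364) = 0.7895.
C_S = 1.60×1.38/(0.0571−1.60) × (0.001328−0.7895) = (-1.431)×(-0.7881) = 1.128 mol·L⁻¹.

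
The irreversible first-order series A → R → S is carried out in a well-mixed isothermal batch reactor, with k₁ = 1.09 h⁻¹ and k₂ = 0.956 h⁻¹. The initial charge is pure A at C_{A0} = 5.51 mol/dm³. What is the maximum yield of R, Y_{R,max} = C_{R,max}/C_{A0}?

Evaluating C_R at t_opt = ln(k₂/k₁)/(k₂−k₁) gives C_{R,max}/C_{A0} = (k₁/k₂)^[k₂/(k₂−k₁)].
= (1.09/0.956)^(0.956/(0.956−1.09)) = (1.140)^(-7.134) = 0.3923.

0.392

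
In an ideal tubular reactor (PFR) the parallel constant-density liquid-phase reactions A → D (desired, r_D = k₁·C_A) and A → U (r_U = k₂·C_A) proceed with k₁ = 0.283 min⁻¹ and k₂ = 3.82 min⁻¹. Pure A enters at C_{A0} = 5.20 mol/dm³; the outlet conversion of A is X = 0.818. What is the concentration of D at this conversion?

0.293 mol/dm³

C_A = C_{A0}(1−X) = 0.9464 mol/dm³.
Both paths are first order in A, so the instantaneous fraction to D is constant: dC_D/d(−C_A) = k₁/(k₁+k₂) = 0.06897.
C_D = 0.06897·(C_{A0}−C_A) = 0.06897×4.254 = 0.293 mol/dm³.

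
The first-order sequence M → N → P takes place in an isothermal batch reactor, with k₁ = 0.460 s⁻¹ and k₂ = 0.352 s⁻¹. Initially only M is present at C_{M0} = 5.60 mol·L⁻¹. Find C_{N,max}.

2.34 mol·L⁻¹

Evaluating C_N at t_opt = ln(k₂/k₁)/(k₂−k₁) gives C_{N,max}/C_{M0} = (k₁/k₂)^[k₂/(k₂−k₁)].
= (0.460/0.352)^(0.352/(0.352−0.460)) = (1.307)^(-3.259) = 0.4180.
C_{N,max} = 0.4180×5.60 = 2.34 mol·L⁻¹.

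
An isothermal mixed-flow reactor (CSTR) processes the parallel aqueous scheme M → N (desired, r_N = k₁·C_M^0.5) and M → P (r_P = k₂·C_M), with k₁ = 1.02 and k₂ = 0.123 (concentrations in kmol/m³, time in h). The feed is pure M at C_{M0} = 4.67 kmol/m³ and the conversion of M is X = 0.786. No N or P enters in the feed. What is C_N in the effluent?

3.28 kmol/m³

Exit C_M = C_{M0}(1−X) = 4.67×0.214 = 0.9994 kmol/m³.
Rates in a CSTR are evaluated at the outlet concentration: r_N = 1.02×0.9994^0.5 = 1.020, r_P = 0.123×0.9994 = 0.1229.
Fraction of consumed M going to N: r_N/(r_N+r_P) = 0.8924.
C_N = 0.8924·C_{M0}·X = 0.8924×4.67×0.786 = 3.28 kmol/m³.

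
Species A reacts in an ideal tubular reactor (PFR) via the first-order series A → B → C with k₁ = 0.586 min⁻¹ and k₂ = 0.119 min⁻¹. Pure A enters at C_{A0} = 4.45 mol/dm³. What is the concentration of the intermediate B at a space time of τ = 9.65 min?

1.75 mol/dm³

The intermediate concentration in a first-order A→B→C sequence is C_B = k₁C_{A0}(e^(−k₁τ) − e^(−k₂τ))/(k₂−k₁).
e^(−k₁τ) = e^(−0.586×9.65) = e^(−5.655) = 0.003500; e^(−k₂τ) = e^(−1.148) = 0.3172.
C_B = 0.586×4.45/(0.119−0.586) × (0.003500−0.3172) = (-5.584)×(-0.3137) = 1.751 mol/dm³.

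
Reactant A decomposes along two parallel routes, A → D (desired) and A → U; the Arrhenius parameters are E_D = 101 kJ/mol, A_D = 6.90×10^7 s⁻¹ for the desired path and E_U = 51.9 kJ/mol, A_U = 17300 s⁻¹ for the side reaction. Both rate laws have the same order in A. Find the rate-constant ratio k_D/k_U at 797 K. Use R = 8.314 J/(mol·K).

k_D/k_U = (A_D/A_U)·exp[−(E_D−E_U)/(RT)] = (A_D/A_U)·exp[(E_U−E_D)/(RT)].
(E_U−E_D)/(RT) = (51.9−101)×10³/(8.314×797) = -49100/6626 = -7.410.
k_D/k_U = (6.90×10^7/17300)·exp(-7.410) = 3988 × 6.052×10^-4 = 2.41.

2.41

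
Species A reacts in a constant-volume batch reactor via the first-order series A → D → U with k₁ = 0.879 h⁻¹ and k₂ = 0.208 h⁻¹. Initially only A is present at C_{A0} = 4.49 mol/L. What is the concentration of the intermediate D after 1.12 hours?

2.46 mol/L

For first-order series with pure A initially, C_D(t) = k₁C_{A0}/(k₂−k₁)·(e^(−k₁t) − e^(−k₂t)).
e^(−k₁t) = e^(−0.879×1.12) = e^(−0.9845) = 0.3736; e^(−k₂t) = e^(−0.2330) = 0.7922.
C_D = 0.879×4.49/(0.208−0.879) × (0.3736−0.7922) = (-5.882)×(-0.4186) = 2.462 mol/L.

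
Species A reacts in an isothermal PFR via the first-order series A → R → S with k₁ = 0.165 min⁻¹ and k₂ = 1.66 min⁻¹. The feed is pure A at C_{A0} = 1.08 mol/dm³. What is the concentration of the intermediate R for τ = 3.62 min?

The intermediate concentration in a first-order A→B→C sequence is C_R = k₁C_{A0}(e^(−k₁τ) − e^(−k₂τ))/(k₂−k₁).
e^(−k₁τ) = e^(−0.165×3.62) = e^(−0.5973) = 0.5503; e^(−k₂τ) = e^(−6.009) = 0.002456.
C_R = 0.165×1.08/(1.66−0.165) × (0.5503−0.002456) = 0.1192×0.5478 = 0.06530 mol/dm³.

0.0653 mol/dm³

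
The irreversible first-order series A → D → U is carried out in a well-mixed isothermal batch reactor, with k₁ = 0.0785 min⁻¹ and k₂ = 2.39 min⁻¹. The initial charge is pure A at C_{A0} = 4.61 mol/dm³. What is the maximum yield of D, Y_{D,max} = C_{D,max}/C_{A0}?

Evaluating C_D at t_opt = ln(k₂/k₁)/(k₂−k₁) gives C_{D,max}/C_{A0} = (k₁/k₂)^[k₂/(k₂−k₁)].
= (0.0785/2.39)^(2.39/(2.39−0.0785)) = (0.03285)^(1.034) = 0.02925.

0.0292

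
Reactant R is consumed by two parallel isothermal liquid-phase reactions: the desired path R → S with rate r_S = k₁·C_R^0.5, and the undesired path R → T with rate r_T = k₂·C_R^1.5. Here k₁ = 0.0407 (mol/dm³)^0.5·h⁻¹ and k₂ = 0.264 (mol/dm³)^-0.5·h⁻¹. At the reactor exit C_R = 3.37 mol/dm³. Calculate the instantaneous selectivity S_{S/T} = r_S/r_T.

S_{S/T} = r_S/r_T = (k₁·C_R^0.5)/(k₂·C_R^1.5) = (k₁/k₂)·C_R⁻¹.
= (0.0407×3.370^0.5) / (0.264×3.370^1.5) = 0.07472/1.633 = 0.0457.
The undesired path is higher order in R, so low C_R (CSTR or dilute feed) favours S.

0.0457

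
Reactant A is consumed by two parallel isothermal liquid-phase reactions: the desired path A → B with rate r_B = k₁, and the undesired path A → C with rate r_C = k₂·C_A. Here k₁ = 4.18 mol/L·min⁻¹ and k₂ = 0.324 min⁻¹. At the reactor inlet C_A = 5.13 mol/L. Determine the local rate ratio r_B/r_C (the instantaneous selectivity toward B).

S_{B/C} = r_B/r_C = (k₁)/(k₂·C_A) = (k₁/k₂)·C_A⁻¹.
= (4.18) / (0.324×5.130) = 4.180/1.662 = 2.51.

2.51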